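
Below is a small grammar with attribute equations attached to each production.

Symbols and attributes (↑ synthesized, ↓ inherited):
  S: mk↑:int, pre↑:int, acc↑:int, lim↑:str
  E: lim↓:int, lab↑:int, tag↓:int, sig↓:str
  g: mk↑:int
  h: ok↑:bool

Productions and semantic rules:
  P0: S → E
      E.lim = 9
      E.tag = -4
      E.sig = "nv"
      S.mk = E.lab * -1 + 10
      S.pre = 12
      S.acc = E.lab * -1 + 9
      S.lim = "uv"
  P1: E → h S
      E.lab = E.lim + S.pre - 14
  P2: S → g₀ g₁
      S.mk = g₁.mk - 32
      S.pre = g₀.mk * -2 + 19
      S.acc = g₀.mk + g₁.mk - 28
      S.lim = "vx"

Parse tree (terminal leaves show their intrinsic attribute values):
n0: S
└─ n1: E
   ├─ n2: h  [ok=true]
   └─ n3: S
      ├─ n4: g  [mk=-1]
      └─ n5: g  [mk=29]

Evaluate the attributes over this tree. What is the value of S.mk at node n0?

-6

1. n1.lim = 9  [9]
2. n1.tag = -4  [-4]
3. n1.sig = "nv"  ["nv"]
4. n2.ok = true  [terminal]
5. n4.mk = -1  [terminal]
6. n5.mk = 29  [terminal]
7. n3.mk = -3  [g₁.mk - 32]
8. n3.pre = 21  [g₀.mk * -2 + 19]
9. n3.acc = 0  [g₀.mk + g₁.mk - 28]
10. n3.lim = "vx"  ["vx"]
11. n1.lab = 16  [E.lim + S.pre - 14]
12. n0.mk = -6  [E.lab * -1 + 10]
13. n0.pre = 12  [12]
14. n0.acc = -7  [E.lab * -1 + 9]
15. n0.lim = "uv"  ["uv"]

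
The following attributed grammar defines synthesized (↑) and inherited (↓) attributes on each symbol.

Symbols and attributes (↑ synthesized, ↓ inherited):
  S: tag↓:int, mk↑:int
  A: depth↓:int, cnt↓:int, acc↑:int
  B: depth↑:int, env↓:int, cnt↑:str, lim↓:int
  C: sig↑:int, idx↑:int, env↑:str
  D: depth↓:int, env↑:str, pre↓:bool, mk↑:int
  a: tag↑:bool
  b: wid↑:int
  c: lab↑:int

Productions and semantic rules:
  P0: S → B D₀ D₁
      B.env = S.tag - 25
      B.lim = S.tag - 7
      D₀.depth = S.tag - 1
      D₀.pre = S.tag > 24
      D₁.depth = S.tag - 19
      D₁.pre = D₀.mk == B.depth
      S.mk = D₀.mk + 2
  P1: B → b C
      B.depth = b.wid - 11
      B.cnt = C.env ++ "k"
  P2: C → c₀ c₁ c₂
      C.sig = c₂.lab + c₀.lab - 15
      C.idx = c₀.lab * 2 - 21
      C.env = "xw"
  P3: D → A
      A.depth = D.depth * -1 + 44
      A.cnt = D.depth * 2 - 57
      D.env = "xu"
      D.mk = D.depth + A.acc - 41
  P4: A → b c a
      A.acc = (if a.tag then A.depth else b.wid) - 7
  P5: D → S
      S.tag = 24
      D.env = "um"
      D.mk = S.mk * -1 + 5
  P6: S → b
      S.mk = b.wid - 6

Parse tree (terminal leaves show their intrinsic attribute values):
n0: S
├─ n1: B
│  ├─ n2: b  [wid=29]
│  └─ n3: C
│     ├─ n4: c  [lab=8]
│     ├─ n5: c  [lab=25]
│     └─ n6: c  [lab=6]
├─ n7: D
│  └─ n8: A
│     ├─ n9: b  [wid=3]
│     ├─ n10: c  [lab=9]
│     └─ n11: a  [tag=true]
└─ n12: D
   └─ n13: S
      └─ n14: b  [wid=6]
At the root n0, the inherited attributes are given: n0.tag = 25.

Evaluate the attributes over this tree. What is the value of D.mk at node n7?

1. n0.tag = 25  [given at root]
2. n1.env = 0  [S.tag - 25]
3. n1.lim = 18  [S.tag - 7]
4. n2.wid = 29  [terminal]
5. n4.lab = 8  [terminal]
6. n5.lab = 25  [terminal]
7. n6.lab = 6  [terminal]
8. n3.sig = -1  [c₂.lab + c₀.lab - 15]
9. n3.idx = -5  [c₀.lab * 2 - 21]
10. n3.env = "xw"  ["xw"]
11. n1.depth = 18  [b.wid - 11]
12. n1.cnt = "xwk"  [C.env ++ "k"]
13. n7.depth = 24  [S.tag - 1]
14. n7.pre = true  [S.tag > 24]
15. n8.depth = 20  [D.depth * -1 + 44]
16. n8.cnt = -9  [D.depth * 2 - 57]
17. n9.wid = 3  [terminal]
18. n10.lab = 9  [terminal]
19. n11.tag = true  [terminal]
20. n8.acc = 13  [(if a.tag then A.depth else b.wid) - 7]
21. n7.env = "xu"  ["xu"]
22. n7.mk = -4  [D.depth + A.acc - 41]
23. n12.depth = 6  [S.tag - 19]
24. n12.pre = false  [D₀.mk == B.depth]
25. n13.tag = 24  [24]
26. n14.wid = 6  [terminal]
27. n13.mk = 0  [b.wid - 6]
28. n12.env = "um"  ["um"]
29. n12.mk = 5  [S.mk * -1 + 5]
30. n0.mk = -2  [D₀.mk + 2]

-4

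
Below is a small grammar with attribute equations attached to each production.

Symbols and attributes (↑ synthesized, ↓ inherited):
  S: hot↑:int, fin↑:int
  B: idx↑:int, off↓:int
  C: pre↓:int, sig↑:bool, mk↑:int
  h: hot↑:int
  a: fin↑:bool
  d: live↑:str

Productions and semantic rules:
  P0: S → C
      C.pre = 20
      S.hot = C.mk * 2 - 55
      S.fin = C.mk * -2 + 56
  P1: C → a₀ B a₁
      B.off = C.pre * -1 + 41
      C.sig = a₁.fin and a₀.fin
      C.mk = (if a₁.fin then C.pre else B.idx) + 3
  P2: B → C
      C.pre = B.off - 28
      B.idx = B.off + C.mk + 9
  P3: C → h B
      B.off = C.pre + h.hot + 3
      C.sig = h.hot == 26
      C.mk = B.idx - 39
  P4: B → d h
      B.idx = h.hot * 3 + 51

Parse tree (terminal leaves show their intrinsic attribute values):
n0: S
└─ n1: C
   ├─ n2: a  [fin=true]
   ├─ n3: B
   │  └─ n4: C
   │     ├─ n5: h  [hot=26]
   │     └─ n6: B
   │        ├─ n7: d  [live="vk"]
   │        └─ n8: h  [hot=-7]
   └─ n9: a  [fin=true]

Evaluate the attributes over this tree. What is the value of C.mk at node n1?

1. n1.pre = 20  [20]
2. n2.fin = true  [terminal]
3. n3.off = 21  [C.pre * -1 + 41]
4. n4.pre = -7  [B.off - 28]
5. n5.hot = 26  [terminal]
6. n6.off = 22  [C.pre + h.hot + 3]
7. n7.live = "vk"  [terminal]
8. n8.hot = -7  [terminal]
9. n6.idx = 30  [h.hot * 3 + 51]
10. n4.sig = true  [h.hot == 26]
11. n4.mk = -9  [B.idx - 39]
12. n3.idx = 21  [B.off + C.mk + 9]
13. n9.fin = true  [terminal]
14. n1.sig = true  [a₁.fin and a₀.fin]
15. n1.mk = 23  [(if a₁.fin then C.pre else B.idx) + 3]
16. n0.hot = -9  [C.mk * 2 - 55]
17. n0.fin = 10  [C.mk * -2 + 56]

23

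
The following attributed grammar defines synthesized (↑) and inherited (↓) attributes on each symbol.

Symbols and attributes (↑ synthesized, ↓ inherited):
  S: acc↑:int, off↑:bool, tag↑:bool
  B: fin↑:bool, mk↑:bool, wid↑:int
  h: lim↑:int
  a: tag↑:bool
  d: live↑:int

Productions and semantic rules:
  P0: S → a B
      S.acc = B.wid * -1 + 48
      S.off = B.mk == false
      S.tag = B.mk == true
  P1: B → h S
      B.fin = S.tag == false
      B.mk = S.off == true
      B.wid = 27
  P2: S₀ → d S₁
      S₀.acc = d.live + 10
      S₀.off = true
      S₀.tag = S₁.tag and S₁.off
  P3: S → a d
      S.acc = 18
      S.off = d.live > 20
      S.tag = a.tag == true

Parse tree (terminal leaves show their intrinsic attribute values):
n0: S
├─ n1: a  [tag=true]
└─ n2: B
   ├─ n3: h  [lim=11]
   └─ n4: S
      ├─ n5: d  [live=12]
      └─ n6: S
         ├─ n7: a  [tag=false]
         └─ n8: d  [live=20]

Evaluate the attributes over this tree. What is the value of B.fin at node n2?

1. n1.tag = true  [terminal]
2. n3.lim = 11  [terminal]
3. n5.live = 12  [terminal]
4. n7.tag = false  [terminal]
5. n8.live = 20  [terminal]
6. n6.acc = 18  [18]
7. n6.off = false  [d.live > 20]
8. n6.tag = false  [a.tag == true]
9. n4.acc = 22  [d.live + 10]
10. n4.off = true  [true]
11. n4.tag = false  [S₁.tag and S₁.off]
12. n2.fin = true  [S.tag == false]
13. n2.mk = true  [S.off == true]
14. n2.wid = 27  [27]
15. n0.acc = 21  [B.wid * -1 + 48]
16. n0.off = false  [B.mk == false]
17. n0.tag = true  [B.mk == true]

true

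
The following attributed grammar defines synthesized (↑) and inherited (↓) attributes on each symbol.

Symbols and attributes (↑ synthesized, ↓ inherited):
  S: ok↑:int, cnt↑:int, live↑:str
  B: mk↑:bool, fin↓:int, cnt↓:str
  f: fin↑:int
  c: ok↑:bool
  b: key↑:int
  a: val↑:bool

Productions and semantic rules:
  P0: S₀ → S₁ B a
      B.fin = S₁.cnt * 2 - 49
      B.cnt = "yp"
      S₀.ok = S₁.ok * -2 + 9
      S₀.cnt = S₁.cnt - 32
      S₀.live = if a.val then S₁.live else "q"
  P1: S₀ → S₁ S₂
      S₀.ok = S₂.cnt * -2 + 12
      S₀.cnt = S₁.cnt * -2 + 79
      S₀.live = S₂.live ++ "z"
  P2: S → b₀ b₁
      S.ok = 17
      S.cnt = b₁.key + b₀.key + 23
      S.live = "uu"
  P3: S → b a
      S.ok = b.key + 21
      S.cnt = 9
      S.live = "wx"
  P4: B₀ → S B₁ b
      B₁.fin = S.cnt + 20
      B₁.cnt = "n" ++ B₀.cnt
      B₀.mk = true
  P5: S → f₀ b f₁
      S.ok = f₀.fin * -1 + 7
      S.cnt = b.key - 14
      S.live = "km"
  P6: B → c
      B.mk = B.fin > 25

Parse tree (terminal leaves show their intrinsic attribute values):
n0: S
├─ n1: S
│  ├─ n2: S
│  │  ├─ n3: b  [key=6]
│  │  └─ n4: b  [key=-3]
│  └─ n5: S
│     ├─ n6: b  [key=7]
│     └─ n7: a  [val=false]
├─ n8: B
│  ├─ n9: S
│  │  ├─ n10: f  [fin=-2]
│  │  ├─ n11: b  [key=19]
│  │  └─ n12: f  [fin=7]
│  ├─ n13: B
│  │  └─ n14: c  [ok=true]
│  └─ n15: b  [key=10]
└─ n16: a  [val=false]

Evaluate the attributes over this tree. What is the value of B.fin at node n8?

1. n3.key = 6  [terminal]
2. n4.key = -3  [terminal]
3. n2.ok = 17  [17]
4. n2.cnt = 26  [b₁.key + b₀.key + 23]
5. n2.live = "uu"  ["uu"]
6. n6.key = 7  [terminal]
7. n7.val = false  [terminal]
8. n5.ok = 28  [b.key + 21]
9. n5.cnt = 9  [9]
10. n5.live = "wx"  ["wx"]
11. n1.ok = -6  [S₂.cnt * -2 + 12]
12. n1.cnt = 27  [S₁.cnt * -2 + 79]
13. n1.live = "wxz"  [S₂.live ++ "z"]
14. n8.fin = 5  [S₁.cnt * 2 - 49]
15. n8.cnt = "yp"  ["yp"]
16. n10.fin = -2  [terminal]
17. n11.key = 19  [terminal]
18. n12.fin = 7  [terminal]
19. n9.ok = 9  [f₀.fin * -1 + 7]
20. n9.cnt = 5  [b.key - 14]
21. n9.live = "km"  ["km"]
22. n13.fin = 25  [S.cnt + 20]
23. n13.cnt = "nyp"  ["n" ++ B₀.cnt]
24. n14.ok = true  [terminal]
25. n13.mk = false  [B.fin > 25]
26. n15.key = 10  [terminal]
27. n8.mk = true  [true]
28. n16.val = false  [terminal]
29. n0.ok = 21  [S₁.ok * -2 + 9]
30. n0.cnt = -5  [S₁.cnt - 32]
31. n0.live = "q"  [if a.val then S₁.live else "q"]

5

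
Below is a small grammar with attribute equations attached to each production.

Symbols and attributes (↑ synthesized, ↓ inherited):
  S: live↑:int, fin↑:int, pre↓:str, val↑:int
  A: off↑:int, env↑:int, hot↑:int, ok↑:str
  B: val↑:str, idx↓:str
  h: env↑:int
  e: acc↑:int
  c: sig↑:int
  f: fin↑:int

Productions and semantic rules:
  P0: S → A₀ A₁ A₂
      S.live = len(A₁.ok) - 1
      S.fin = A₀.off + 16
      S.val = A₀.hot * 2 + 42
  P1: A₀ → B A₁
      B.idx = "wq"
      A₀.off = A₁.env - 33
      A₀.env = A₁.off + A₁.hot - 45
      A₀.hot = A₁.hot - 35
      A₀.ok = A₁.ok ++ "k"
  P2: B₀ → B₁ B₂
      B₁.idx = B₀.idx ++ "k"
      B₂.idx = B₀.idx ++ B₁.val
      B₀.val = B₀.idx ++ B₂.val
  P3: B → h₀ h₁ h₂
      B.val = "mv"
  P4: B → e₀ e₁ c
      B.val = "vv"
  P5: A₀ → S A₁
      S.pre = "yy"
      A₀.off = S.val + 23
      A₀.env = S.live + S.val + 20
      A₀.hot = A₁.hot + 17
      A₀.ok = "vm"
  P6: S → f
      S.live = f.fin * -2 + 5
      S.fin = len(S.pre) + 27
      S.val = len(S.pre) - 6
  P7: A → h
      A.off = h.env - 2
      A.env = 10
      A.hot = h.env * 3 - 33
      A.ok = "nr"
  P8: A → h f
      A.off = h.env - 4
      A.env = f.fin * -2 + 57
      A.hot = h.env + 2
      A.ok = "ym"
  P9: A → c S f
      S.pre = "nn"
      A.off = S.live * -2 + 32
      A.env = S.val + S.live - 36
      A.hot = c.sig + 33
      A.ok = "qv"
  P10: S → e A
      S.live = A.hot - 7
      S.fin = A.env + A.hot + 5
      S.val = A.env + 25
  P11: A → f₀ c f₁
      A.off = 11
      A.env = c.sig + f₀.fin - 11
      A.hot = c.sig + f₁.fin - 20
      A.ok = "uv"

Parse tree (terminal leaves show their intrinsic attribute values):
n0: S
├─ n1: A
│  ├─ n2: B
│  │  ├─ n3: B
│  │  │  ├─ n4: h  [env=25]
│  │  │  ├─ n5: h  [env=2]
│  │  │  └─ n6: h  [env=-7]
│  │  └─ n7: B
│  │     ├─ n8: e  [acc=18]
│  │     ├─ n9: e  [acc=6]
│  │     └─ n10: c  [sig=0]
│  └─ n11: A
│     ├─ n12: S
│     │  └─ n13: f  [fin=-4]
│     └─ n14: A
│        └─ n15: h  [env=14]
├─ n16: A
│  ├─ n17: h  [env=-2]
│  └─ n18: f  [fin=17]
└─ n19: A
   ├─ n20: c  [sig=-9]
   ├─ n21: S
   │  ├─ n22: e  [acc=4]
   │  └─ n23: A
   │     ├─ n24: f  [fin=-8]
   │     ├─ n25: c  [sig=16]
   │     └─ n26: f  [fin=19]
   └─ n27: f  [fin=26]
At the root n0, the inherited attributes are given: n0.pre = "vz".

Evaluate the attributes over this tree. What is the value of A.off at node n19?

16

1. n0.pre = "vz"  [given at root]
2. n2.idx = "wq"  ["wq"]
3. n3.idx = "wqk"  [B₀.idx ++ "k"]
4. n4.env = 25  [terminal]
5. n5.env = 2  [terminal]
6. n6.env = -7  [terminal]
7. n3.val = "mv"  ["mv"]
8. n7.idx = "wqmv"  [B₀.idx ++ B₁.val]
9. n8.acc = 18  [terminal]
10. n9.acc = 6  [terminal]
11. n10.sig = 0  [terminal]
12. n7.val = "vv"  ["vv"]
13. n2.val = "wqvv"  [B₀.idx ++ B₂.val]
14. n12.pre = "yy"  ["yy"]
15. n13.fin = -4  [terminal]
16. n12.live = 13  [f.fin * -2 + 5]
17. n12.fin = 29  [len(S.pre) + 27]
18. n12.val = -4  [len(S.pre) - 6]
19. n15.env = 14  [terminal]
20. n14.off = 12  [h.env - 2]
21. n14.env = 10  [10]
22. n14.hot = 9  [h.env * 3 - 33]
23. n14.ok = "nr"  ["nr"]
24. n11.off = 19  [S.val + 23]
25. n11.env = 29  [S.live + S.val + 20]
26. n11.hot = 26  [A₁.hot + 17]
27. n11.ok = "vm"  ["vm"]
28. n1.off = -4  [A₁.env - 33]
29. n1.env = 0  [A₁.off + A₁.hot - 45]
30. n1.hot = -9  [A₁.hot - 35]
31. n1.ok = "vmk"  [A₁.ok ++ "k"]
32. n17.env = -2  [terminal]
33. n18.fin = 17  [terminal]
34. n16.off = -6  [h.env - 4]
35. n16.env = 23  [f.fin * -2 + 57]
36. n16.hot = 0  [h.env + 2]
37. n16.ok = "ym"  ["ym"]
38. n20.sig = -9  [terminal]
39. n21.pre = "nn"  ["nn"]
40. n22.acc = 4  [terminal]
41. n24.fin = -8  [terminal]
42. n25.sig = 16  [terminal]
43. n26.fin = 19  [terminal]
44. n23.off = 11  [11]
45. n23.env = -3  [c.sig + f₀.fin - 11]
46. n23.hot = 15  [c.sig + f₁.fin - 20]
47. n23.ok = "uv"  ["uv"]
48. n21.live = 8  [A.hot - 7]
49. n21.fin = 17  [A.env + A.hot + 5]
50. n21.val = 22  [A.env + 25]
51. n27.fin = 26  [terminal]
52. n19.off = 16  [S.live * -2 + 32]
53. n19.env = -6  [S.val + S.live - 36]
54. n19.hot = 24  [c.sig + 33]
55. n19.ok = "qv"  ["qv"]
56. n0.live = 1  [len(A₁.ok) - 1]
57. n0.fin = 12  [A₀.off + 16]
58. n0.val = 24  [A₀.hot * 2 + 42]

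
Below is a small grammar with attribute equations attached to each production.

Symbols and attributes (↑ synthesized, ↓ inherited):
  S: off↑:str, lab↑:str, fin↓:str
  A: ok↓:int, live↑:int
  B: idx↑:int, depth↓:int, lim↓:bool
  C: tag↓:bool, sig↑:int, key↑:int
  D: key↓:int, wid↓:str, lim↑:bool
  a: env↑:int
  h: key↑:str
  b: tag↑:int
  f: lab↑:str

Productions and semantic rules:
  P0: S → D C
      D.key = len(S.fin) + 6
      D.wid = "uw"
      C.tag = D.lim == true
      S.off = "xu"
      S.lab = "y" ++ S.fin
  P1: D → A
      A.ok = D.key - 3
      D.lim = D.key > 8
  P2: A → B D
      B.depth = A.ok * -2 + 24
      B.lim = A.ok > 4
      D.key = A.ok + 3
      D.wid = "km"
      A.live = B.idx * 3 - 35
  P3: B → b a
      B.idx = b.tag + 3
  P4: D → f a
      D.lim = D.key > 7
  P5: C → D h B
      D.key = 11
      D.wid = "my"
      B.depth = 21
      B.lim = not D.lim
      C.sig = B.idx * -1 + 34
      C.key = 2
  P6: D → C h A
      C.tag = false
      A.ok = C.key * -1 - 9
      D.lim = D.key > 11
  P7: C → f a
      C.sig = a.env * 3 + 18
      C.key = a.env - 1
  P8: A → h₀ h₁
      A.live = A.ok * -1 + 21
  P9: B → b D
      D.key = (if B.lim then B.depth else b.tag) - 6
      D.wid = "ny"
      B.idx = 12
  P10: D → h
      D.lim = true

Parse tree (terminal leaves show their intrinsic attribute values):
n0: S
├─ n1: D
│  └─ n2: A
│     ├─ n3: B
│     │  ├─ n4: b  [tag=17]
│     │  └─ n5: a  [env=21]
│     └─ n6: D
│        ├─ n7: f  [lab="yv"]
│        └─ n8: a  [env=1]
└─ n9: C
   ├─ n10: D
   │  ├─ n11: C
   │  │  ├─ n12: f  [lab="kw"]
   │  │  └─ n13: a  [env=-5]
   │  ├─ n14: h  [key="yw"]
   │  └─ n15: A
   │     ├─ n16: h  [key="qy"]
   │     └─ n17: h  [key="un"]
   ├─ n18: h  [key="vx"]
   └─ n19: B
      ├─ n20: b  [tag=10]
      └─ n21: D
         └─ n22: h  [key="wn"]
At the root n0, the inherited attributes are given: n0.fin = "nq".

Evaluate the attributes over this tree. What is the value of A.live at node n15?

1. n0.fin = "nq"  [given at root]
2. n1.key = 8  [len(S.fin) + 6]
3. n1.wid = "uw"  ["uw"]
4. n2.ok = 5  [D.key - 3]
5. n3.depth = 14  [A.ok * -2 + 24]
6. n3.lim = true  [A.ok > 4]
7. n4.tag = 17  [terminal]
8. n5.env = 21  [terminal]
9. n3.idx = 20  [b.tag + 3]
10. n6.key = 8  [A.ok + 3]
11. n6.wid = "km"  ["km"]
12. n7.lab = "yv"  [terminal]
13. n8.env = 1  [terminal]
14. n6.lim = true  [D.key > 7]
15. n2.live = 25  [B.idx * 3 - 35]
16. n1.lim = false  [D.key > 8]
17. n9.tag = false  [D.lim == true]
18. n10.key = 11  [11]
19. n10.wid = "my"  ["my"]
20. n11.tag = false  [false]
21. n12.lab = "kw"  [terminal]
22. n13.env = -5  [terminal]
23. n11.sig = 3  [a.env * 3 + 18]
24. n11.key = -6  [a.env - 1]
25. n14.key = "yw"  [terminal]
26. n15.ok = -3  [C.key * -1 - 9]
27. n16.key = "qy"  [terminal]
28. n17.key = "un"  [terminal]
29. n15.live = 24  [A.ok * -1 + 21]
30. n10.lim = false  [D.key > 11]
31. n18.key = "vx"  [terminal]
32. n19.depth = 21  [21]
33. n19.lim = true  [not D.lim]
34. n20.tag = 10  [terminal]
35. n21.key = 15  [(if B.lim then B.depth else b.tag) - 6]
36. n21.wid = "ny"  ["ny"]
37. n22.key = "wn"  [terminal]
38. n21.lim = true  [true]
39. n19.idx = 12  [12]
40. n9.sig = 22  [B.idx * -1 + 34]
41. n9.key = 2  [2]
42. n0.off = "xu"  ["xu"]
43. n0.lab = "ynq"  ["y" ++ S.fin]

24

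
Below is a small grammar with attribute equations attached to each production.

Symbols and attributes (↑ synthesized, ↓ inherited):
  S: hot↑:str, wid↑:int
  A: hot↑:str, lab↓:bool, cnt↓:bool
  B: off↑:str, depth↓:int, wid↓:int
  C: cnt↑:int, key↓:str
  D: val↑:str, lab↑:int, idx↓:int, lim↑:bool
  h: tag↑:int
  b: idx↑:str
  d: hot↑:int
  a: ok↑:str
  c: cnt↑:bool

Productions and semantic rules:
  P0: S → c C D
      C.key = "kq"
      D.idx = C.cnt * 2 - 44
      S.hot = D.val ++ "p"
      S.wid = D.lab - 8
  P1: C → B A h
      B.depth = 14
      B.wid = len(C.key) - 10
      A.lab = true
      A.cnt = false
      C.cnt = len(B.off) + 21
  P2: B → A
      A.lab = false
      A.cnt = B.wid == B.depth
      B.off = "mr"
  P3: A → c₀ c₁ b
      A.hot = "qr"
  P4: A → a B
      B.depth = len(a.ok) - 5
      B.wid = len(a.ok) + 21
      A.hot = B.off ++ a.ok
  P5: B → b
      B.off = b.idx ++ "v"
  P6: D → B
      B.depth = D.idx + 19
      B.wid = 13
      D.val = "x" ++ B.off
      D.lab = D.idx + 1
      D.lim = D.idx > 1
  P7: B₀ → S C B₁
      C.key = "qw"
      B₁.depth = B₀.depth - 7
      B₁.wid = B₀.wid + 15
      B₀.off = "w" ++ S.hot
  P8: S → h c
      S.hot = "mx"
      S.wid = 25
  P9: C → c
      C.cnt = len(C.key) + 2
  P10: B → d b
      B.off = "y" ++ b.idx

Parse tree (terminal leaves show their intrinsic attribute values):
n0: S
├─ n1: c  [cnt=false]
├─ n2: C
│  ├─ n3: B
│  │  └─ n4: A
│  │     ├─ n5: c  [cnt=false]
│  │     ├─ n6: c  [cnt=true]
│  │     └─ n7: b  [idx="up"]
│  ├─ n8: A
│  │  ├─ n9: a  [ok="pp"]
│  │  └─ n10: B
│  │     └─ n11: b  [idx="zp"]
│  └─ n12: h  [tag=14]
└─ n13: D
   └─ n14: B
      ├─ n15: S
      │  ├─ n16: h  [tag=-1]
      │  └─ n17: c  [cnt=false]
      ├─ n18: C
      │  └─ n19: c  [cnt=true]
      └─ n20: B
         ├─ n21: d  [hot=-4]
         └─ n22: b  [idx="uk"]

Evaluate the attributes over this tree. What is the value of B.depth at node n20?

14

1. n1.cnt = false  [terminal]
2. n2.key = "kq"  ["kq"]
3. n3.depth = 14  [14]
4. n3.wid = -8  [len(C.key) - 10]
5. n4.lab = false  [false]
6. n4.cnt = false  [B.wid == B.depth]
7. n5.cnt = false  [terminal]
8. n6.cnt = true  [terminal]
9. n7.idx = "up"  [terminal]
10. n4.hot = "qr"  ["qr"]
11. n3.off = "mr"  ["mr"]
12. n8.lab = true  [true]
13. n8.cnt = false  [false]
14. n9.ok = "pp"  [terminal]
15. n10.depth = -3  [len(a.ok) - 5]
16. n10.wid = 23  [len(a.ok) + 21]
17. n11.idx = "zp"  [terminal]
18. n10.off = "zpv"  [b.idx ++ "v"]
19. n8.hot = "zpvpp"  [B.off ++ a.ok]
20. n12.tag = 14  [terminal]
21. n2.cnt = 23  [len(B.off) + 21]
22. n13.idx = 2  [C.cnt * 2 - 44]
23. n14.depth = 21  [D.idx + 19]
24. n14.wid = 13  [13]
25. n16.tag = -1  [terminal]
26. n17.cnt = false  [terminal]
27. n15.hot = "mx"  ["mx"]
28. n15.wid = 25  [25]
29. n18.key = "qw"  ["qw"]
30. n19.cnt = true  [terminal]
31. n18.cnt = 4  [len(C.key) + 2]
32. n20.depth = 14  [B₀.depth - 7]
33. n20.wid = 28  [B₀.wid + 15]
34. n21.hot = -4  [terminal]
35. n22.idx = "uk"  [terminal]
36. n20.off = "yuk"  ["y" ++ b.idx]
37. n14.off = "wmx"  ["w" ++ S.hot]
38. n13.val = "xwmx"  ["x" ++ B.off]
39. n13.lab = 3  [D.idx + 1]
40. n13.lim = true  [D.idx > 1]
41. n0.hot = "xwmxp"  [D.val ++ "p"]
42. n0.wid = -5  [D.lab - 8]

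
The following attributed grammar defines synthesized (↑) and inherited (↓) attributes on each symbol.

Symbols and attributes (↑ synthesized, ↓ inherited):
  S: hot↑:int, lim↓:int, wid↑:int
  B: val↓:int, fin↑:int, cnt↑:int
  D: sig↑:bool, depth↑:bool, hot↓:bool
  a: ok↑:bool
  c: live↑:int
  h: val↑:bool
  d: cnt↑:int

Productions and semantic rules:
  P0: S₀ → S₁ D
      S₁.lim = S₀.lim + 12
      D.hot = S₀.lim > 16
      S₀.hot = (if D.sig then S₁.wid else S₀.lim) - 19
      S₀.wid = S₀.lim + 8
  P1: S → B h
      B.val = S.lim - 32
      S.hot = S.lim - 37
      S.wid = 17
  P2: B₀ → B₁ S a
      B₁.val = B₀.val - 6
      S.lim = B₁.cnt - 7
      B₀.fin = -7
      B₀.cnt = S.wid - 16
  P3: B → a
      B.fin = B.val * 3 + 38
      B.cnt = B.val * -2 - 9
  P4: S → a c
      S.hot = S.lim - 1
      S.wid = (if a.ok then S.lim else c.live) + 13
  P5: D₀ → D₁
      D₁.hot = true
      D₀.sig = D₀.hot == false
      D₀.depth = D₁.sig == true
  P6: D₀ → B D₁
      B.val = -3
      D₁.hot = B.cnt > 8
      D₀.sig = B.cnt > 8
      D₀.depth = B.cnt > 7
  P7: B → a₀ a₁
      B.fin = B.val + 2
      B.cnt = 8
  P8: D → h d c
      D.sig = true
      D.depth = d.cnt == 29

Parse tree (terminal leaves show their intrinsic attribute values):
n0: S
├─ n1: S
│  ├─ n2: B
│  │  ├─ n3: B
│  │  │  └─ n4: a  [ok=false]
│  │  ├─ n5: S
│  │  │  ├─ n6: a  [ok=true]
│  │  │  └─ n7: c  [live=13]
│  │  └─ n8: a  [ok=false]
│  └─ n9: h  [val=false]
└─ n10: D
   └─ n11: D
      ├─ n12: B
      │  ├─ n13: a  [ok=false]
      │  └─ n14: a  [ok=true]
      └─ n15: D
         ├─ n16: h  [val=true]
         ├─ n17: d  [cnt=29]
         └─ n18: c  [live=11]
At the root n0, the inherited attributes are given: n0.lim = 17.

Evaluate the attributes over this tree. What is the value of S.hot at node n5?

1. n0.lim = 17  [given at root]
2. n1.lim = 29  [S₀.lim + 12]
3. n2.val = -3  [S.lim - 32]
4. n3.val = -9  [B₀.val - 6]
5. n4.ok = false  [terminal]
6. n3.fin = 11  [B.val * 3 + 38]
7. n3.cnt = 9  [B.val * -2 - 9]
8. n5.lim = 2  [B₁.cnt - 7]
9. n6.ok = true  [terminal]
10. n7.live = 13  [terminal]
11. n5.hot = 1  [S.lim - 1]
12. n5.wid = 15  [(if a.ok then S.lim else c.live) + 13]
13. n8.ok = false  [terminal]
14. n2.fin = -7  [-7]
15. n2.cnt = -1  [S.wid - 16]
16. n9.val = false  [terminal]
17. n1.hot = -8  [S.lim - 37]
18. n1.wid = 17  [17]
19. n10.hot = true  [S₀.lim > 16]
20. n11.hot = true  [true]
21. n12.val = -3  [-3]
22. n13.ok = false  [terminal]
23. n14.ok = true  [terminal]
24. n12.fin = -1  [B.val + 2]
25. n12.cnt = 8  [8]
26. n15.hot = false  [B.cnt > 8]
27. n16.val = true  [terminal]
28. n17.cnt = 29  [terminal]
29. n18.live = 11  [terminal]
30. n15.sig = true  [true]
31. n15.depth = true  [d.cnt == 29]
32. n11.sig = false  [B.cnt > 8]
33. n11.depth = true  [B.cnt > 7]
34. n10.sig = false  [D₀.hot == false]
35. n10.depth = false  [D₁.sig == true]
36. n0.hot = -2  [(if D.sig then S₁.wid else S₀.lim) - 19]
37. n0.wid = 25  [S₀.lim + 8]

1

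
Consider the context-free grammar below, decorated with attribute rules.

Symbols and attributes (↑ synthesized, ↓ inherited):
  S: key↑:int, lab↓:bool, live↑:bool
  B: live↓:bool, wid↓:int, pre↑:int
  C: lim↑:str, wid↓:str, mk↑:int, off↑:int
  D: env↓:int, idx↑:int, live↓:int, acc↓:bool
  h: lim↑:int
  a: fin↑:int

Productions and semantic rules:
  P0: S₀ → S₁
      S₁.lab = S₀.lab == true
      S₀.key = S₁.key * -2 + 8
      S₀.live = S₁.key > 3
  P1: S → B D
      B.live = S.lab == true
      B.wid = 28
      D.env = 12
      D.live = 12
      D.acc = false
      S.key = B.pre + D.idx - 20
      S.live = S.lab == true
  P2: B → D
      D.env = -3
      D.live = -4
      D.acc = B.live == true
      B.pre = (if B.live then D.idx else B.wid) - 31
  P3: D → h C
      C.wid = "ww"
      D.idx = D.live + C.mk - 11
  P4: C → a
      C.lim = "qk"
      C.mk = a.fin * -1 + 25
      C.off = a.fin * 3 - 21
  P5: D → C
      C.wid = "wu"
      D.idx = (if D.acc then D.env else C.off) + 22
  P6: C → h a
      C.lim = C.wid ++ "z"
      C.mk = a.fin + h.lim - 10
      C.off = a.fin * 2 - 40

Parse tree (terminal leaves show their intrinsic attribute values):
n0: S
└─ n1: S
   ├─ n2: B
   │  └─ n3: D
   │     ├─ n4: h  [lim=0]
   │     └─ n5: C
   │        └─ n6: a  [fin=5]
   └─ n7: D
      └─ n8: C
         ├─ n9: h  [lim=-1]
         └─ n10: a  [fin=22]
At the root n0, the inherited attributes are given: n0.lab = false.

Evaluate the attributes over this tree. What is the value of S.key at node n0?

2

1. n0.lab = false  [given at root]
2. n1.lab = false  [S₀.lab == true]
3. n2.live = false  [S.lab == true]
4. n2.wid = 28  [28]
5. n3.env = -3  [-3]
6. n3.live = -4  [-4]
7. n3.acc = false  [B.live == true]
8. n4.lim = 0  [terminal]
9. n5.wid = "ww"  ["ww"]
10. n6.fin = 5  [terminal]
11. n5.lim = "qk"  ["qk"]
12. n5.mk = 20  [a.fin * -1 + 25]
13. n5.off = -6  [a.fin * 3 - 21]
14. n3.idx = 5  [D.live + C.mk - 11]
15. n2.pre = -3  [(if B.live then D.idx else B.wid) - 31]
16. n7.env = 12  [12]
17. n7.live = 12  [12]
18. n7.acc = false  [false]
19. n8.wid = "wu"  ["wu"]
20. n9.lim = -1  [terminal]
21. n10.fin = 22  [terminal]
22. n8.lim = "wuz"  [C.wid ++ "z"]
23. n8.mk = 11  [a.fin + h.lim - 10]
24. n8.off = 4  [a.fin * 2 - 40]
25. n7.idx = 26  [(if D.acc then D.env else C.off) + 22]
26. n1.key = 3  [B.pre + D.idx - 20]
27. n1.live = false  [S.lab == true]
28. n0.key = 2  [S₁.key * -2 + 8]
29. n0.live = false  [S₁.key > 3]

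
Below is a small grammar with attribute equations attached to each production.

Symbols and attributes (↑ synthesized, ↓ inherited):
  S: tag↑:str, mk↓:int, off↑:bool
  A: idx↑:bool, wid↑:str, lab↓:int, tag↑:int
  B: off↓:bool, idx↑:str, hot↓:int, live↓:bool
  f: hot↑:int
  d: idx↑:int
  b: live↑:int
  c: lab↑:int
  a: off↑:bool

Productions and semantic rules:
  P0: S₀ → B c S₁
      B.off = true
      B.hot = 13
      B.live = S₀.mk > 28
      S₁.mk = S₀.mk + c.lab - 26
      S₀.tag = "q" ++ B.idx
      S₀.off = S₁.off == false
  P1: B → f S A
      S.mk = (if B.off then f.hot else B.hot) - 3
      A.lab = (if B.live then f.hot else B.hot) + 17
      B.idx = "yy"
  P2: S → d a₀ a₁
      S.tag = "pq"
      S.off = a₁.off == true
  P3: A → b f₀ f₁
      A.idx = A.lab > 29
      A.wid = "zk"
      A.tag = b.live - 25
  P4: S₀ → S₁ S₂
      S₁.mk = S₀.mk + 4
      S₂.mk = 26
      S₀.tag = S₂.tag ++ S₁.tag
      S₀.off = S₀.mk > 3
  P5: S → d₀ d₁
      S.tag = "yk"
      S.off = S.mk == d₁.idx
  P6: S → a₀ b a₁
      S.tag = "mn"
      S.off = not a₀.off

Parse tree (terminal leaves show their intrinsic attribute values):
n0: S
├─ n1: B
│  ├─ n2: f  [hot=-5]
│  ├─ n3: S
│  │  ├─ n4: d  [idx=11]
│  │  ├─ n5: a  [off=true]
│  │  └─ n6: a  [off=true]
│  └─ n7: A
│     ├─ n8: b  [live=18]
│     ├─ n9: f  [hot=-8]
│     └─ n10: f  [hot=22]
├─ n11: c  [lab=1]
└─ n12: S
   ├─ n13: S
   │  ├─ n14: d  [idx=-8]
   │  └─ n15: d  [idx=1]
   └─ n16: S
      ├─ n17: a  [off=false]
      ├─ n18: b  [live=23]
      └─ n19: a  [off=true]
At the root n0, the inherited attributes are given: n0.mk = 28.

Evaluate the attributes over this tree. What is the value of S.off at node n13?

false

1. n0.mk = 28  [given at root]
2. n1.off = true  [true]
3. n1.hot = 13  [13]
4. n1.live = false  [S₀.mk > 28]
5. n2.hot = -5  [terminal]
6. n3.mk = -8  [(if B.off then f.hot else B.hot) - 3]
7. n4.idx = 11  [terminal]
8. n5.off = true  [terminal]
9. n6.off = true  [terminal]
10. n3.tag = "pq"  ["pq"]
11. n3.off = true  [a₁.off == true]
12. n7.lab = 30  [(if B.live then f.hot else B.hot) + 17]
13. n8.live = 18  [terminal]
14. n9.hot = -8  [terminal]
15. n10.hot = 22  [terminal]
16. n7.idx = true  [A.lab > 29]
17. n7.wid = "zk"  ["zk"]
18. n7.tag = -7  [b.live - 25]
19. n1.idx = "yy"  ["yy"]
20. n11.lab = 1  [terminal]
21. n12.mk = 3  [S₀.mk + c.lab - 26]
22. n13.mk = 7  [S₀.mk + 4]
23. n14.idx = -8  [terminal]
24. n15.idx = 1  [terminal]
25. n13.tag = "yk"  ["yk"]
26. n13.off = false  [S.mk == d₁.idx]
27. n16.mk = 26  [26]
28. n17.off = false  [terminal]
29. n18.live = 23  [terminal]
30. n19.off = true  [terminal]
31. n16.tag = "mn"  ["mn"]
32. n16.off = true  [not a₀.off]
33. n12.tag = "mnyk"  [S₂.tag ++ S₁.tag]
34. n12.off = false  [S₀.mk > 3]
35. n0.tag = "qyy"  ["q" ++ B.idx]
36. n0.off = true  [S₁.off == false]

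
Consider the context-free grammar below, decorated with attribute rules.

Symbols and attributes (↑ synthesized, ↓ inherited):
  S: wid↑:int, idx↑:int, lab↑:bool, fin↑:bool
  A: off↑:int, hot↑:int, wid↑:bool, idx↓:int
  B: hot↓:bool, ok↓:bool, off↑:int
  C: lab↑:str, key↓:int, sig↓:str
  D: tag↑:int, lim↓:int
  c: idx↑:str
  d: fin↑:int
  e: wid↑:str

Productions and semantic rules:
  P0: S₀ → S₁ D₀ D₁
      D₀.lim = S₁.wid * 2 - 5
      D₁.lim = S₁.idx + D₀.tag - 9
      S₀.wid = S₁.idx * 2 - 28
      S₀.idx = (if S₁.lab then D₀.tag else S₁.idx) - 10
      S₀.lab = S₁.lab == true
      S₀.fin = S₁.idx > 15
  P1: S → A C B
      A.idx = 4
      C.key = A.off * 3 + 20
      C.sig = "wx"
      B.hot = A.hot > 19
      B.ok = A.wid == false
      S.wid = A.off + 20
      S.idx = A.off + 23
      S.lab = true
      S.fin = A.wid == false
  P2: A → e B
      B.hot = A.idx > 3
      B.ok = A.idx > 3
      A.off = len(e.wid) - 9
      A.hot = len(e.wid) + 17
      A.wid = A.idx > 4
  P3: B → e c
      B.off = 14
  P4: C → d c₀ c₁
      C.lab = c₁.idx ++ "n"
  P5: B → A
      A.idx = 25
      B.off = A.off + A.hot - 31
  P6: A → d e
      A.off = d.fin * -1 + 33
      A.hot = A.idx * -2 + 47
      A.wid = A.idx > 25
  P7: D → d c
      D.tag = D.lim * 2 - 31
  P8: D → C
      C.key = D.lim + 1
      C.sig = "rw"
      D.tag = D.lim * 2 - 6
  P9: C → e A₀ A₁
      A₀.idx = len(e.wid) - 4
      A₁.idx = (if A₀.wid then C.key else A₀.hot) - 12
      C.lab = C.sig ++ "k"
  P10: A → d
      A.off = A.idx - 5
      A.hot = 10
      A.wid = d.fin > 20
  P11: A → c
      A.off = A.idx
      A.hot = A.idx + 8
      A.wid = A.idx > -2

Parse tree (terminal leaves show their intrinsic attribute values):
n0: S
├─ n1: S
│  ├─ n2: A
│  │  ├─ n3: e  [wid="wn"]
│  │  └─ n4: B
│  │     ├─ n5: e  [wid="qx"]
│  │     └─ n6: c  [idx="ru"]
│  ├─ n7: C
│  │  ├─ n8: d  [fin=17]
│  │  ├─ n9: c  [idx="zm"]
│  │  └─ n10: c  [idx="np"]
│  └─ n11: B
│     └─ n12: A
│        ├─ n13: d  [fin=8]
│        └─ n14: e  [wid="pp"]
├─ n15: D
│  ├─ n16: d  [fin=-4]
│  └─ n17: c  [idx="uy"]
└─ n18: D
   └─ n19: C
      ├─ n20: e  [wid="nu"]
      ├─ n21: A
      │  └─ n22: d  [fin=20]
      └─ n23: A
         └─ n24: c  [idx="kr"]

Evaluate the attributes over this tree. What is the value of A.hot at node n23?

1. n2.idx = 4  [4]
2. n3.wid = "wn"  [terminal]
3. n4.hot = true  [A.idx > 3]
4. n4.ok = true  [A.idx > 3]
5. n5.wid = "qx"  [terminal]
6. n6.idx = "ru"  [terminal]
7. n4.off = 14  [14]
8. n2.off = -7  [len(e.wid) - 9]
9. n2.hot = 19  [len(e.wid) + 17]
10. n2.wid = false  [A.idx > 4]
11. n7.key = -1  [A.off * 3 + 20]
12. n7.sig = "wx"  ["wx"]
13. n8.fin = 17  [terminal]
14. n9.idx = "zm"  [terminal]
15. n10.idx = "np"  [terminal]
16. n7.lab = "npn"  [c₁.idx ++ "n"]
17. n11.hot = false  [A.hot > 19]
18. n11.ok = true  [A.wid == false]
19. n12.idx = 25  [25]
20. n13.fin = 8  [terminal]
21. n14.wid = "pp"  [terminal]
22. n12.off = 25  [d.fin * -1 + 33]
23. n12.hot = -3  [A.idx * -2 + 47]
24. n12.wid = false  [A.idx > 25]
25. n11.off = -9  [A.off + A.hot - 31]
26. n1.wid = 13  [A.off + 20]
27. n1.idx = 16  [A.off + 23]
28. n1.lab = true  [true]
29. n1.fin = true  [A.wid == false]
30. n15.lim = 21  [S₁.wid * 2 - 5]
31. n16.fin = -4  [terminal]
32. n17.idx = "uy"  [terminal]
33. n15.tag = 11  [D.lim * 2 - 31]
34. n18.lim = 18  [S₁.idx + D₀.tag - 9]
35. n19.key = 19  [D.lim + 1]
36. n19.sig = "rw"  ["rw"]
37. n20.wid = "nu"  [terminal]
38. n21.idx = -2  [len(e.wid) - 4]
39. n22.fin = 20  [terminal]
40. n21.off = -7  [A.idx - 5]
41. n21.hot = 10  [10]
42. n21.wid = false  [d.fin > 20]
43. n23.idx = -2  [(if A₀.wid then C.key else A₀.hot) - 12]
44. n24.idx = "kr"  [terminal]
45. n23.off = -2  [A.idx]
46. n23.hot = 6  [A.idx + 8]
47. n23.wid = false  [A.idx > -2]
48. n19.lab = "rwk"  [C.sig ++ "k"]
49. n18.tag = 30  [D.lim * 2 - 6]
50. n0.wid = 4  [S₁.idx * 2 - 28]
51. n0.idx = 1  [(if S₁.lab then D₀.tag else S₁.idx) - 10]
52. n0.lab = true  [S₁.lab == true]
53. n0.fin = true  [S₁.idx > 15]

6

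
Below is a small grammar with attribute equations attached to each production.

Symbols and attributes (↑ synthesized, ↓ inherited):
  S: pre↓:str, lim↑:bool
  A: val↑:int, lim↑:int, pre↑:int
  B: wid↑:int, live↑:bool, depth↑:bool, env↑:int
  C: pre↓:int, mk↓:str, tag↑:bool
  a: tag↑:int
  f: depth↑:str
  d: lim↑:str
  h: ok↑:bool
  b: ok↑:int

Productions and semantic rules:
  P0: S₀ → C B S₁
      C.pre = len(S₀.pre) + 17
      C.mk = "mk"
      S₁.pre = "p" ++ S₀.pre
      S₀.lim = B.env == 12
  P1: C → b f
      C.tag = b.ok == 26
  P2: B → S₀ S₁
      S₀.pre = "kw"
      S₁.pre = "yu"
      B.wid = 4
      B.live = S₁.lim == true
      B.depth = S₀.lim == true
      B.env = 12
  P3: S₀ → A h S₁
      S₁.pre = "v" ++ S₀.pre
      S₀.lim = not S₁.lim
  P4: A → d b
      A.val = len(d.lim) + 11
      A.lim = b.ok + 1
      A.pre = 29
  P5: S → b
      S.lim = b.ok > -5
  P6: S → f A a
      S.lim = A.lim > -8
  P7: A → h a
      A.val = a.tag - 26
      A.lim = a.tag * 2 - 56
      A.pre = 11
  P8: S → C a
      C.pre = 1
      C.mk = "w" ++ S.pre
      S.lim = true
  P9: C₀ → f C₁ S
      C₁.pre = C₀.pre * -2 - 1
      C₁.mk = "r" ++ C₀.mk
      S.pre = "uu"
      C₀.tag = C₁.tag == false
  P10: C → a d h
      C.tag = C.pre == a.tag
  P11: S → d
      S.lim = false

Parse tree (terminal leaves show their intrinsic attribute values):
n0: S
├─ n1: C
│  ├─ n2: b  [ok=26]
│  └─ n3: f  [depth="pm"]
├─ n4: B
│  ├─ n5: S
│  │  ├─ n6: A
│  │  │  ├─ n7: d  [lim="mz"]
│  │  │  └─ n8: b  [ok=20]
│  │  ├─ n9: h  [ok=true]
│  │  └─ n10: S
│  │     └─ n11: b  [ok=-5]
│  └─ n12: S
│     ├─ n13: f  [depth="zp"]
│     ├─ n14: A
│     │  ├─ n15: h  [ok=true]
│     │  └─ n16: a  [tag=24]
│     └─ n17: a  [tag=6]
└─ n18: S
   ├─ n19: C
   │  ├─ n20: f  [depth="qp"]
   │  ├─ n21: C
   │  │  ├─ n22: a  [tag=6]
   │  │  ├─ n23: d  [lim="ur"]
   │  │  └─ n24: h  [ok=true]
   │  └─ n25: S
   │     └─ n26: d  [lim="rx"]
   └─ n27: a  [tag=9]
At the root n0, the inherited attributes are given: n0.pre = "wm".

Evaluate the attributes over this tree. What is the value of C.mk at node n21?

"rwpwm"

1. n0.pre = "wm"  [given at root]
2. n1.pre = 19  [len(S₀.pre) + 17]
3. n1.mk = "mk"  ["mk"]
4. n2.ok = 26  [terminal]
5. n3.depth = "pm"  [terminal]
6. n1.tag = true  [b.ok == 26]
7. n5.pre = "kw"  ["kw"]
8. n7.lim = "mz"  [terminal]
9. n8.ok = 20  [terminal]
10. n6.val = 13  [len(d.lim) + 11]
11. n6.lim = 21  [b.ok + 1]
12. n6.pre = 29  [29]
13. n9.ok = true  [terminal]
14. n10.pre = "vkw"  ["v" ++ S₀.pre]
15. n11.ok = -5  [terminal]
16. n10.lim = false  [b.ok > -5]
17. n5.lim = true  [not S₁.lim]
18. n12.pre = "yu"  ["yu"]
19. n13.depth = "zp"  [terminal]
20. n15.ok = true  [terminal]
21. n16.tag = 24  [terminal]
22. n14.val = -2  [a.tag - 26]
23. n14.lim = -8  [a.tag * 2 - 56]
24. n14.pre = 11  [11]
25. n17.tag = 6  [terminal]
26. n12.lim = false  [A.lim > -8]
27. n4.wid = 4  [4]
28. n4.live = false  [S₁.lim == true]
29. n4.depth = true  [S₀.lim == true]
30. n4.env = 12  [12]
31. n18.pre = "pwm"  ["p" ++ S₀.pre]
32. n19.pre = 1  [1]
33. n19.mk = "wpwm"  ["w" ++ S.pre]
34. n20.depth = "qp"  [terminal]
35. n21.pre = -3  [C₀.pre * -2 - 1]
36. n21.mk = "rwpwm"  ["r" ++ C₀.mk]
37. n22.tag = 6  [terminal]
38. n23.lim = "ur"  [terminal]
39. n24.ok = true  [terminal]
40. n21.tag = false  [C.pre == a.tag]
41. n25.pre = "uu"  ["uu"]
42. n26.lim = "rx"  [terminal]
43. n25.lim = false  [false]
44. n19.tag = true  [C₁.tag == false]
45. n27.tag = 9  [terminal]
46. n18.lim = true  [true]
47. n0.lim = true  [B.env == 12]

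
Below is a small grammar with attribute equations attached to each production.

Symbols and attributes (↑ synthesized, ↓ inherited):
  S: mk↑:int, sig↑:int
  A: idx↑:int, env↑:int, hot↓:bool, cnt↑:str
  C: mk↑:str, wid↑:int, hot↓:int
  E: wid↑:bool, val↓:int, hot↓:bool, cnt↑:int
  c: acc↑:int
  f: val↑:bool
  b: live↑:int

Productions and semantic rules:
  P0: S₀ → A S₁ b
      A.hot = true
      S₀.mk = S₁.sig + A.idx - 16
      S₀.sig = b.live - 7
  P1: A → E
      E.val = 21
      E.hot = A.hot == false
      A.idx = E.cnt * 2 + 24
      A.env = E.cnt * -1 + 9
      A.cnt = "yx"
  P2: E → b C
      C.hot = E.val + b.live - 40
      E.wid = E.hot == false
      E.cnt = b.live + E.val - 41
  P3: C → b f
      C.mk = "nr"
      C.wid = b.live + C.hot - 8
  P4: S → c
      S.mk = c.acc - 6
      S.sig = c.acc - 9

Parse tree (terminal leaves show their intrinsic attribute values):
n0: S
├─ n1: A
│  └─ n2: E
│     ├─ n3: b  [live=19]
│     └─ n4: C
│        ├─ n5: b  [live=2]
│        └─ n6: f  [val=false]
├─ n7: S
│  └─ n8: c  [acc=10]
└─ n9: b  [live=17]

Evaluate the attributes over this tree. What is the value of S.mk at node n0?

7

1. n1.hot = true  [true]
2. n2.val = 21  [21]
3. n2.hot = false  [A.hot == false]
4. n3.live = 19  [terminal]
5. n4.hot = 0  [E.val + b.live - 40]
6. n5.live = 2  [terminal]
7. n6.val = false  [terminal]
8. n4.mk = "nr"  ["nr"]
9. n4.wid = -6  [b.live + C.hot - 8]
10. n2.wid = true  [E.hot == false]
11. n2.cnt = -1  [b.live + E.val - 41]
12. n1.idx = 22  [E.cnt * 2 + 24]
13. n1.env = 10  [E.cnt * -1 + 9]
14. n1.cnt = "yx"  ["yx"]
15. n8.acc = 10  [terminal]
16. n7.mk = 4  [c.acc - 6]
17. n7.sig = 1  [c.acc - 9]
18. n9.live = 17  [terminal]
19. n0.mk = 7  [S₁.sig + A.idx - 16]
20. n0.sig = 10  [b.live - 7]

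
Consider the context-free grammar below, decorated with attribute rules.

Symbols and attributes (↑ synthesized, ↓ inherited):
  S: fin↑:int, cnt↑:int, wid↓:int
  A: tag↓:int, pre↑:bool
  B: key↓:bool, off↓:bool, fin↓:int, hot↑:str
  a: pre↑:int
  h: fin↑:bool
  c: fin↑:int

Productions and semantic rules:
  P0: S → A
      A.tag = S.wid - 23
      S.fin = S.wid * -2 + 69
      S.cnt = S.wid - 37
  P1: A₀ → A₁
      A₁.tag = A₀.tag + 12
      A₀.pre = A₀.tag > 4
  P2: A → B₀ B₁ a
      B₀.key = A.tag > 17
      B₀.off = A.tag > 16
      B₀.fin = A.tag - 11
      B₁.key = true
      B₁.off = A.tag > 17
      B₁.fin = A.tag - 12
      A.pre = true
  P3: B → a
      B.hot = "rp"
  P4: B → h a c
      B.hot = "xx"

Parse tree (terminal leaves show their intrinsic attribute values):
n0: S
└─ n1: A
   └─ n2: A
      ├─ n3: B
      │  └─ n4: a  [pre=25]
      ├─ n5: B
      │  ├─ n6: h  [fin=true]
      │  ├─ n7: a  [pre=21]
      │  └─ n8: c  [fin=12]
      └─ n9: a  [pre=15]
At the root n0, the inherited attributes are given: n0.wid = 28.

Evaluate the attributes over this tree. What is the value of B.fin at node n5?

5

1. n0.wid = 28  [given at root]
2. n1.tag = 5  [S.wid - 23]
3. n2.tag = 17  [A₀.tag + 12]
4. n3.key = false  [A.tag > 17]
5. n3.off = true  [A.tag > 16]
6. n3.fin = 6  [A.tag - 11]
7. n4.pre = 25  [terminal]
8. n3.hot = "rp"  ["rp"]
9. n5.key = true  [true]
10. n5.off = false  [A.tag > 17]
11. n5.fin = 5  [A.tag - 12]
12. n6.fin = true  [terminal]
13. n7.pre = 21  [terminal]
14. n8.fin = 12  [terminal]
15. n5.hot = "xx"  ["xx"]
16. n9.pre = 15  [terminal]
17. n2.pre = true  [true]
18. n1.pre = true  [A₀.tag > 4]
19. n0.fin = 13  [S.wid * -2 + 69]
20. n0.cnt = -9  [S.wid - 37]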